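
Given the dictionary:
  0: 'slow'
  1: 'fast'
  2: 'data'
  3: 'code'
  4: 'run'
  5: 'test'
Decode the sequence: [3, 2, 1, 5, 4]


Look up each index in the dictionary:
  3 -> 'code'
  2 -> 'data'
  1 -> 'fast'
  5 -> 'test'
  4 -> 'run'

Decoded: "code data fast test run"


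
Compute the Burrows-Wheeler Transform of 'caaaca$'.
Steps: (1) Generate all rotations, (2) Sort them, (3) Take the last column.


Rotations (sorted):
  0: $caaaca -> last char: a
  1: a$caaac -> last char: c
  2: aaaca$c -> last char: c
  3: aaca$ca -> last char: a
  4: aca$caa -> last char: a
  5: ca$caaa -> last char: a
  6: caaaca$ -> last char: $


BWT = accaaa$


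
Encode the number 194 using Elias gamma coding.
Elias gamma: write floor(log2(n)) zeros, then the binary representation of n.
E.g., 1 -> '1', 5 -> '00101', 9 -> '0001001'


num_bits = floor(log2(194)) + 1 = 8
leading_zeros = num_bits - 1 = 7
binary(194) = 11000010

Elias gamma(194) = '0000000' + '11000010' = 000000011000010 (15 bits)


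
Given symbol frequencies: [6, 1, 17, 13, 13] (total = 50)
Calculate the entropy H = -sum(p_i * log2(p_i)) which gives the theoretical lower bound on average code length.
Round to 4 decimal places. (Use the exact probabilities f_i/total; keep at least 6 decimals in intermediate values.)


Per-symbol terms -p_i * log2(p_i) with p_i = f_i/50:
  p = 6/50 = 0.120000: log2(p) = -3.058894, -p*log2(p) = 0.367067
  p = 1/50 = 0.020000: log2(p) = -5.643856, -p*log2(p) = 0.112877
  p = 17/50 = 0.340000: log2(p) = -1.556393, -p*log2(p) = 0.529174
  p = 13/50 = 0.260000: log2(p) = -1.943416, -p*log2(p) = 0.505288
  p = 13/50 = 0.260000: log2(p) = -1.943416, -p*log2(p) = 0.505288
H = 0.367067 + 0.112877 + 0.529174 + 0.505288 + 0.505288 = 2.019694

H = 2.0197 bits/symbol


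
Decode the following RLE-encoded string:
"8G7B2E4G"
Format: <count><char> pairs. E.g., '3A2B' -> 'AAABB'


Expanding each <count><char> pair:
  8G -> 'GGGGGGGG'
  7B -> 'BBBBBBB'
  2E -> 'EE'
  4G -> 'GGGG'

Decoded = GGGGGGGGBBBBBBBEEGGGG


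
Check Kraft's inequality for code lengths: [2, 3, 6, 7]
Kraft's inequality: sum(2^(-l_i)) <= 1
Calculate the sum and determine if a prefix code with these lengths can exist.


Sum = 2^(-2) + 2^(-3) + 2^(-6) + 2^(-7)
    = 0.25 + 0.125 + 0.015625 + 0.0078125
    = 51/128 = 0.3984375
Since 0.3984375 <= 1, Kraft's inequality IS satisfied.
A prefix code with these lengths CAN exist.

Kraft sum = 0.3984375. Satisfied.


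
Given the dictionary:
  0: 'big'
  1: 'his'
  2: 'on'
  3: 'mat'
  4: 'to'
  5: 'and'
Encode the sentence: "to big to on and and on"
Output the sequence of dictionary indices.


Look up each word in the dictionary:
  'to' -> 4
  'big' -> 0
  'to' -> 4
  'on' -> 2
  'and' -> 5
  'and' -> 5
  'on' -> 2

Encoded: [4, 0, 4, 2, 5, 5, 2]


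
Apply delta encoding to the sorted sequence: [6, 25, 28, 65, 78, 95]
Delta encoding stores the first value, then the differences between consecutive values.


First value: 6
Deltas:
  25 - 6 = 19
  28 - 25 = 3
  65 - 28 = 37
  78 - 65 = 13
  95 - 78 = 17


Delta encoded: [6, 19, 3, 37, 13, 17]


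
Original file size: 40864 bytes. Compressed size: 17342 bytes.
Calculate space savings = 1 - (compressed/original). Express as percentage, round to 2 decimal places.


ratio = compressed/original = 17342/40864 = 0.424383
savings = 1 - ratio = 1 - 0.424383 = 0.575617
as a percentage: 0.575617 * 100 = 57.56%

Space savings = 1 - 17342/40864 = 57.56%


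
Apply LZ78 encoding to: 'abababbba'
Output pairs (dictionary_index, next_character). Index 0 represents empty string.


LZ78 encoding steps:
Dictionary: {0: ''}
Step 1: w='' (idx 0), next='a' -> output (0, 'a'), add 'a' as idx 1
Step 2: w='' (idx 0), next='b' -> output (0, 'b'), add 'b' as idx 2
Step 3: w='a' (idx 1), next='b' -> output (1, 'b'), add 'ab' as idx 3
Step 4: w='ab' (idx 3), next='b' -> output (3, 'b'), add 'abb' as idx 4
Step 5: w='b' (idx 2), next='a' -> output (2, 'a'), add 'ba' as idx 5


Encoded: [(0, 'a'), (0, 'b'), (1, 'b'), (3, 'b'), (2, 'a')]


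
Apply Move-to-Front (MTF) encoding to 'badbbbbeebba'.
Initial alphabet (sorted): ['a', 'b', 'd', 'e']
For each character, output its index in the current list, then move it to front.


MTF encoding:
'b': index 1 in ['a', 'b', 'd', 'e'] -> ['b', 'a', 'd', 'e']
'a': index 1 in ['b', 'a', 'd', 'e'] -> ['a', 'b', 'd', 'e']
'd': index 2 in ['a', 'b', 'd', 'e'] -> ['d', 'a', 'b', 'e']
'b': index 2 in ['d', 'a', 'b', 'e'] -> ['b', 'd', 'a', 'e']
'b': index 0 in ['b', 'd', 'a', 'e'] -> ['b', 'd', 'a', 'e']
'b': index 0 in ['b', 'd', 'a', 'e'] -> ['b', 'd', 'a', 'e']
'b': index 0 in ['b', 'd', 'a', 'e'] -> ['b', 'd', 'a', 'e']
'e': index 3 in ['b', 'd', 'a', 'e'] -> ['e', 'b', 'd', 'a']
'e': index 0 in ['e', 'b', 'd', 'a'] -> ['e', 'b', 'd', 'a']
'b': index 1 in ['e', 'b', 'd', 'a'] -> ['b', 'e', 'd', 'a']
'b': index 0 in ['b', 'e', 'd', 'a'] -> ['b', 'e', 'd', 'a']
'a': index 3 in ['b', 'e', 'd', 'a'] -> ['a', 'b', 'e', 'd']


Output: [1, 1, 2, 2, 0, 0, 0, 3, 0, 1, 0, 3]


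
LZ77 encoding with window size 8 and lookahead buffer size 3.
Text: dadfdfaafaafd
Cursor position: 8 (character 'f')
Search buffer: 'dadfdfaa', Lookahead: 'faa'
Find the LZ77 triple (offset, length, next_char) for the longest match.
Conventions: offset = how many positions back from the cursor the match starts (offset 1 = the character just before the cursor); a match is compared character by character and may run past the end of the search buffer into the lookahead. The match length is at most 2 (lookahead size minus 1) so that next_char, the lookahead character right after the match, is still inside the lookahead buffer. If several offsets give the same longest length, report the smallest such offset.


Try each offset into the search buffer:
  offset=1 (pos 7, char 'a'): match length 0
  offset=2 (pos 6, char 'a'): match length 0
  offset=3 (pos 5, char 'f'): match length 2
  offset=4 (pos 4, char 'd'): match length 0
  offset=5 (pos 3, char 'f'): match length 1
  offset=6 (pos 2, char 'd'): match length 0
  offset=7 (pos 1, char 'a'): match length 0
  offset=8 (pos 0, char 'd'): match length 0
Longest match has length 2 at offset 3.
next_char = character at position 8 + 2 = 10 -> 'a'

Best match: offset=3, length=2 (matching 'fa' starting at position 5)
LZ77 triple: (3, 2, 'a')


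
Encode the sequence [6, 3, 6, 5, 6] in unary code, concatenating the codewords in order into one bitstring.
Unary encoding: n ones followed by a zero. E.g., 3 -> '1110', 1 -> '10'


Encode each number as n ones followed by a terminating 0:
  6 -> 1111110 (7 bits)
  3 -> 1110 (4 bits)
  6 -> 1111110 (7 bits)
  5 -> 111110 (6 bits)
  6 -> 1111110 (7 bits)
Total length = 7 + 4 + 7 + 6 + 7 = 31 bits.

Unary([6, 3, 6, 5, 6]) = 1111110111011111101111101111110 (31 bits)


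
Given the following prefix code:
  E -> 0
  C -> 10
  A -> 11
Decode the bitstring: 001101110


Decoding step by step:
Bits 0 -> E
Bits 0 -> E
Bits 11 -> A
Bits 0 -> E
Bits 11 -> A
Bits 10 -> C


Decoded message: EEAEAC


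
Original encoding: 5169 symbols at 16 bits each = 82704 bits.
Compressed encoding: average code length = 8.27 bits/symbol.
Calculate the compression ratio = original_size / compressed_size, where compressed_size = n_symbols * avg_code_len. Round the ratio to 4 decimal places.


original_size = n_symbols * orig_bits = 5169 * 16 = 82704 bits
compressed_size = n_symbols * avg_code_len = 5169 * 8.27 = 42747.63 bits
ratio = original_size / compressed_size = 82704 / 42747.63 = 1.9347

Compression ratio = 1.9347


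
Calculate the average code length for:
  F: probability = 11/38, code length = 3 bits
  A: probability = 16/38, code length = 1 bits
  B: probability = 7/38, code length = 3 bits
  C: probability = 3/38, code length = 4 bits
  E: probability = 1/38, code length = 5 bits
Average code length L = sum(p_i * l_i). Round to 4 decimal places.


Weighted contributions p_i * l_i:
  F: (11/38) * 3 = 33/38
  A: (16/38) * 1 = 16/38
  B: (7/38) * 3 = 21/38
  C: (3/38) * 4 = 12/38
  E: (1/38) * 5 = 5/38
Sum = (33 + 16 + 21 + 12 + 5)/38 = 87/38

L = 87/38 = 2.2895 bits/symbol


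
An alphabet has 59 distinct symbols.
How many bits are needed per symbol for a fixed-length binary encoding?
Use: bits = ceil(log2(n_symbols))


log2(59) = 5.8826
Bracket: 2^5 = 32 < 59 <= 2^6 = 64
So ceil(log2(59)) = 6

bits = ceil(log2(59)) = ceil(5.8826) = 6 bits


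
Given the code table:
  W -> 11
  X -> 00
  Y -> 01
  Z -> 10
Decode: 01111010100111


Decoding:
01 -> Y
11 -> W
10 -> Z
10 -> Z
10 -> Z
01 -> Y
11 -> W


Result: YWZZZYW


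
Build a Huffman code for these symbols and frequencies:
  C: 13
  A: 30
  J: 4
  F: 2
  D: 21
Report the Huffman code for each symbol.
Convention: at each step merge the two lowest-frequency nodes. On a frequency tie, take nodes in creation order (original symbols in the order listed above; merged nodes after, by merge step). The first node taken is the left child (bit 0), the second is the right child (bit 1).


Huffman tree construction:
Step 1: Merge F(2) + J(4) = 6
Step 2: Merge (F+J)(6) + C(13) = 19
Step 3: Merge ((F+J)+C)(19) + D(21) = 40
Step 4: Merge A(30) + (((F+J)+C)+D)(40) = 70
Read each symbol's code off the tree from the root (left child = 0, right child = 1).

Codes:
  C: 101 (length 3)
  A: 0 (length 1)
  J: 1001 (length 4)
  F: 1000 (length 4)
  D: 11 (length 2)
Average code length: 135/70 = 1.9286 bits/symbol


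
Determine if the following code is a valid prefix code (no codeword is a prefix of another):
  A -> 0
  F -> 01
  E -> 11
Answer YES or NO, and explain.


Checking each pair (does one codeword prefix another?):
  A='0' vs F='01': prefix -- VIOLATION

NO -- this is NOT a valid prefix code. A (0) is a prefix of F (01).


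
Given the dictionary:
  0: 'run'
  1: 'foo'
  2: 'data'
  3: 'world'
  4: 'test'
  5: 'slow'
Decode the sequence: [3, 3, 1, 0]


Look up each index in the dictionary:
  3 -> 'world'
  3 -> 'world'
  1 -> 'foo'
  0 -> 'run'

Decoded: "world world foo run"


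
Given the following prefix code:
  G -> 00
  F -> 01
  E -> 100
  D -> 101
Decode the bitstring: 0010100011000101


Decoding step by step:
Bits 00 -> G
Bits 101 -> D
Bits 00 -> G
Bits 01 -> F
Bits 100 -> E
Bits 01 -> F
Bits 01 -> F


Decoded message: GDGFEFF


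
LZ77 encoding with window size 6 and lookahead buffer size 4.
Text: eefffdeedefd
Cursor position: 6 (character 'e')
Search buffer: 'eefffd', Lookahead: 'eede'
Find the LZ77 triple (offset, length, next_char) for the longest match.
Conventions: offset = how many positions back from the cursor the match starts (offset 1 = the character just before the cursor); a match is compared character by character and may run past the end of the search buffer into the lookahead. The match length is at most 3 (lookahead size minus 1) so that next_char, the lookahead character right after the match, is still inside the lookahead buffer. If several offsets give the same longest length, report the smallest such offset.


Try each offset into the search buffer:
  offset=1 (pos 5, char 'd'): match length 0
  offset=2 (pos 4, char 'f'): match length 0
  offset=3 (pos 3, char 'f'): match length 0
  offset=4 (pos 2, char 'f'): match length 0
  offset=5 (pos 1, char 'e'): match length 1
  offset=6 (pos 0, char 'e'): match length 2
Longest match has length 2 at offset 6.
next_char = character at position 6 + 2 = 8 -> 'd'

Best match: offset=6, length=2 (matching 'ee' starting at position 0)
LZ77 triple: (6, 2, 'd')


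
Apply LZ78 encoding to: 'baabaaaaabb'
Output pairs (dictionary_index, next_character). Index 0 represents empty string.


LZ78 encoding steps:
Dictionary: {0: ''}
Step 1: w='' (idx 0), next='b' -> output (0, 'b'), add 'b' as idx 1
Step 2: w='' (idx 0), next='a' -> output (0, 'a'), add 'a' as idx 2
Step 3: w='a' (idx 2), next='b' -> output (2, 'b'), add 'ab' as idx 3
Step 4: w='a' (idx 2), next='a' -> output (2, 'a'), add 'aa' as idx 4
Step 5: w='aa' (idx 4), next='a' -> output (4, 'a'), add 'aaa' as idx 5
Step 6: w='b' (idx 1), next='b' -> output (1, 'b'), add 'bb' as idx 6


Encoded: [(0, 'b'), (0, 'a'), (2, 'b'), (2, 'a'), (4, 'a'), (1, 'b')]


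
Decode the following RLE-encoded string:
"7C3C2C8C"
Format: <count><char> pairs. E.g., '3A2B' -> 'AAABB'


Expanding each <count><char> pair:
  7C -> 'CCCCCCC'
  3C -> 'CCC'
  2C -> 'CC'
  8C -> 'CCCCCCCC'

Decoded = CCCCCCCCCCCCCCCCCCCC


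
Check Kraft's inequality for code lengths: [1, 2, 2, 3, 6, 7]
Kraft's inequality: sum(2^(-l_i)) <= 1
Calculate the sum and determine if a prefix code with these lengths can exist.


Sum = 2^(-1) + 2^(-2) + 2^(-2) + 2^(-3) + 2^(-6) + 2^(-7)
    = 0.5 + 0.25 + 0.25 + 0.125 + 0.015625 + 0.0078125
    = 147/128 = 1.1484375
Since 1.1484375 > 1, Kraft's inequality is NOT satisfied.
A prefix code with these lengths CANNOT exist.

Kraft sum = 1.1484375. Not satisfied.


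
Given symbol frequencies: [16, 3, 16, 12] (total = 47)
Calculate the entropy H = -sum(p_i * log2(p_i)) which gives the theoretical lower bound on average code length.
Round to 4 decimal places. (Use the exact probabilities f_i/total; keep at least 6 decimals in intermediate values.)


Per-symbol terms -p_i * log2(p_i) with p_i = f_i/47:
  p = 16/47 = 0.340426: log2(p) = -1.554589, -p*log2(p) = 0.529222
  p = 3/47 = 0.063830: log2(p) = -3.969626, -p*log2(p) = 0.253380
  p = 16/47 = 0.340426: log2(p) = -1.554589, -p*log2(p) = 0.529222
  p = 12/47 = 0.255319: log2(p) = -1.969626, -p*log2(p) = 0.502883
H = 0.529222 + 0.253380 + 0.529222 + 0.502883 = 1.814707

H = 1.8147 bits/symbol


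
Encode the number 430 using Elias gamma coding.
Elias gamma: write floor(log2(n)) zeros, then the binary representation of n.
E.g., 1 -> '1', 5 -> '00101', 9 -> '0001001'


num_bits = floor(log2(430)) + 1 = 9
leading_zeros = num_bits - 1 = 8
binary(430) = 110101110

Elias gamma(430) = '00000000' + '110101110' = 00000000110101110 (17 bits)


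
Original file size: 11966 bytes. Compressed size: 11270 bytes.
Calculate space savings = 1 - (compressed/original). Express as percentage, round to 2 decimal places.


ratio = compressed/original = 11270/11966 = 0.941835
savings = 1 - ratio = 1 - 0.941835 = 0.058165
as a percentage: 0.058165 * 100 = 5.82%

Space savings = 1 - 11270/11966 = 5.82%


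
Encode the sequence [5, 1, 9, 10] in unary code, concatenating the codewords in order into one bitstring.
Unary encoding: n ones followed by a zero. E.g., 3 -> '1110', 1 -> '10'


Encode each number as n ones followed by a terminating 0:
  5 -> 111110 (6 bits)
  1 -> 10 (2 bits)
  9 -> 1111111110 (10 bits)
  10 -> 11111111110 (11 bits)
Total length = 6 + 2 + 10 + 11 = 29 bits.

Unary([5, 1, 9, 10]) = 11111010111111111011111111110 (29 bits)


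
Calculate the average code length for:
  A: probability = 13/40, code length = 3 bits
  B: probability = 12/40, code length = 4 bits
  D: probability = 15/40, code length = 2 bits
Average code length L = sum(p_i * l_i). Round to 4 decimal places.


Weighted contributions p_i * l_i:
  A: (13/40) * 3 = 39/40
  B: (12/40) * 4 = 48/40
  D: (15/40) * 2 = 30/40
Sum = (39 + 48 + 30)/40 = 117/40

L = 117/40 = 2.9250 bits/symbol


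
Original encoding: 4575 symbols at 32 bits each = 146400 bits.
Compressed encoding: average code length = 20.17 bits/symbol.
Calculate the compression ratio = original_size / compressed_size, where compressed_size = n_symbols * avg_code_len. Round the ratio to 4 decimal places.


original_size = n_symbols * orig_bits = 4575 * 32 = 146400 bits
compressed_size = n_symbols * avg_code_len = 4575 * 20.17 = 92277.75 bits
ratio = original_size / compressed_size = 146400 / 92277.75 = 1.5865

Compression ratio = 1.5865


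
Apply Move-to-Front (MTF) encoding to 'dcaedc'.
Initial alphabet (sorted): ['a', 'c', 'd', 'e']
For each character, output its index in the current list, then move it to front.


MTF encoding:
'd': index 2 in ['a', 'c', 'd', 'e'] -> ['d', 'a', 'c', 'e']
'c': index 2 in ['d', 'a', 'c', 'e'] -> ['c', 'd', 'a', 'e']
'a': index 2 in ['c', 'd', 'a', 'e'] -> ['a', 'c', 'd', 'e']
'e': index 3 in ['a', 'c', 'd', 'e'] -> ['e', 'a', 'c', 'd']
'd': index 3 in ['e', 'a', 'c', 'd'] -> ['d', 'e', 'a', 'c']
'c': index 3 in ['d', 'e', 'a', 'c'] -> ['c', 'd', 'e', 'a']


Output: [2, 2, 2, 3, 3, 3]


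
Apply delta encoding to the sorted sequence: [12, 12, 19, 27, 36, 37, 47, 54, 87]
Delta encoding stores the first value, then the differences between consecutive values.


First value: 12
Deltas:
  12 - 12 = 0
  19 - 12 = 7
  27 - 19 = 8
  36 - 27 = 9
  37 - 36 = 1
  47 - 37 = 10
  54 - 47 = 7
  87 - 54 = 33


Delta encoded: [12, 0, 7, 8, 9, 1, 10, 7, 33]


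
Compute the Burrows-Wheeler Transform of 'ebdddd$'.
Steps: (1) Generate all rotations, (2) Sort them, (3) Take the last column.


Rotations (sorted):
  0: $ebdddd -> last char: d
  1: bdddd$e -> last char: e
  2: d$ebddd -> last char: d
  3: dd$ebdd -> last char: d
  4: ddd$ebd -> last char: d
  5: dddd$eb -> last char: b
  6: ebdddd$ -> last char: $


BWT = dedddb$


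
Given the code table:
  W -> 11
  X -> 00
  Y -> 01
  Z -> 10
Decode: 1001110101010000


Decoding:
10 -> Z
01 -> Y
11 -> W
01 -> Y
01 -> Y
01 -> Y
00 -> X
00 -> X


Result: ZYWYYYXX


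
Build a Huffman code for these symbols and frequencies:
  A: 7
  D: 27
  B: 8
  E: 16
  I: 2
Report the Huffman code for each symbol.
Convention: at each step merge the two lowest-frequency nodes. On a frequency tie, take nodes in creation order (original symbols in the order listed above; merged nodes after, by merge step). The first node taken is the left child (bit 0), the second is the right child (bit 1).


Huffman tree construction:
Step 1: Merge I(2) + A(7) = 9
Step 2: Merge B(8) + (I+A)(9) = 17
Step 3: Merge E(16) + (B+(I+A))(17) = 33
Step 4: Merge D(27) + (E+(B+(I+A)))(33) = 60
Read each symbol's code off the tree from the root (left child = 0, right child = 1).

Codes:
  A: 1111 (length 4)
  D: 0 (length 1)
  B: 110 (length 3)
  E: 10 (length 2)
  I: 1110 (length 4)
Average code length: 119/60 = 1.9833 bits/symbol


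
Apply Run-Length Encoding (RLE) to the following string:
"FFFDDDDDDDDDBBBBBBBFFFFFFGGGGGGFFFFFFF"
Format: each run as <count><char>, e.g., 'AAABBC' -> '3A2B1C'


Scanning runs left to right:
  i=0: run of 'F' x 3 -> '3F'
  i=3: run of 'D' x 9 -> '9D'
  i=12: run of 'B' x 7 -> '7B'
  i=19: run of 'F' x 6 -> '6F'
  i=25: run of 'G' x 6 -> '6G'
  i=31: run of 'F' x 7 -> '7F'

RLE = 3F9D7B6F6G7F


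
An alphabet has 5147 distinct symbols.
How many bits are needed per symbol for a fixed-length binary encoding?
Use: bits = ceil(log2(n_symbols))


log2(5147) = 12.3295
Bracket: 2^12 = 4096 < 5147 <= 2^13 = 8192
So ceil(log2(5147)) = 13

bits = ceil(log2(5147)) = ceil(12.3295) = 13 bits


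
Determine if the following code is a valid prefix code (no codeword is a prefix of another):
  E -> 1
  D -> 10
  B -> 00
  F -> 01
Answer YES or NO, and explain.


Checking each pair (does one codeword prefix another?):
  E='1' vs D='10': prefix -- VIOLATION

NO -- this is NOT a valid prefix code. E (1) is a prefix of D (10).


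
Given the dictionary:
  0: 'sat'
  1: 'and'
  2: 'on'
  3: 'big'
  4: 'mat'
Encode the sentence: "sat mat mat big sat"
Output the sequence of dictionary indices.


Look up each word in the dictionary:
  'sat' -> 0
  'mat' -> 4
  'mat' -> 4
  'big' -> 3
  'sat' -> 0

Encoded: [0, 4, 4, 3, 0]


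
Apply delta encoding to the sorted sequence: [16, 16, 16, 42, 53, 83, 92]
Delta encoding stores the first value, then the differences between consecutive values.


First value: 16
Deltas:
  16 - 16 = 0
  16 - 16 = 0
  42 - 16 = 26
  53 - 42 = 11
  83 - 53 = 30
  92 - 83 = 9


Delta encoded: [16, 0, 0, 26, 11, 30, 9]


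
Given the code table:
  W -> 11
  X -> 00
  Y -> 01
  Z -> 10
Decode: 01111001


Decoding:
01 -> Y
11 -> W
10 -> Z
01 -> Y


Result: YWZY


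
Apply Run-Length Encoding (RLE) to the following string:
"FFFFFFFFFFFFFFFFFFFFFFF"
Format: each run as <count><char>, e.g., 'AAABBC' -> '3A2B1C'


Scanning runs left to right:
  i=0: run of 'F' x 23 -> '23F'

RLE = 23F


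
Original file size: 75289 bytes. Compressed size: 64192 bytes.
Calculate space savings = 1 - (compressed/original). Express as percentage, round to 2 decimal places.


ratio = compressed/original = 64192/75289 = 0.852608
savings = 1 - ratio = 1 - 0.852608 = 0.147392
as a percentage: 0.147392 * 100 = 14.74%

Space savings = 1 - 64192/75289 = 14.74%


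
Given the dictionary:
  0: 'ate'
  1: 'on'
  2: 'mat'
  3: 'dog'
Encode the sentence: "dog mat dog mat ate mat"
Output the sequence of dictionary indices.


Look up each word in the dictionary:
  'dog' -> 3
  'mat' -> 2
  'dog' -> 3
  'mat' -> 2
  'ate' -> 0
  'mat' -> 2

Encoded: [3, 2, 3, 2, 0, 2]


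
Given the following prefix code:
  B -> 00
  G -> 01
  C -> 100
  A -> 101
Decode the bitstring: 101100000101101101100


Decoding step by step:
Bits 101 -> A
Bits 100 -> C
Bits 00 -> B
Bits 01 -> G
Bits 01 -> G
Bits 101 -> A
Bits 101 -> A
Bits 100 -> C


Decoded message: ACBGGAAC


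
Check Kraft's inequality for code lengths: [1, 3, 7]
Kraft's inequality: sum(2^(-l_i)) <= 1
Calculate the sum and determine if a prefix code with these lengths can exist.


Sum = 2^(-1) + 2^(-3) + 2^(-7)
    = 0.5 + 0.125 + 0.0078125
    = 81/128 = 0.6328125
Since 0.6328125 <= 1, Kraft's inequality IS satisfied.
A prefix code with these lengths CAN exist.

Kraft sum = 0.6328125. Satisfied.


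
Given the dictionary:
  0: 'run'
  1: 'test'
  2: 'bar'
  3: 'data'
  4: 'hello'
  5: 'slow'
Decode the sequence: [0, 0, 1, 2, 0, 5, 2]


Look up each index in the dictionary:
  0 -> 'run'
  0 -> 'run'
  1 -> 'test'
  2 -> 'bar'
  0 -> 'run'
  5 -> 'slow'
  2 -> 'bar'

Decoded: "run run test bar run slow bar"


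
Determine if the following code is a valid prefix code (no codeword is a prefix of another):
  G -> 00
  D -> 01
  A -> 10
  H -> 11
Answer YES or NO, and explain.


Checking each pair (does one codeword prefix another?):
  G='00' vs D='01': no prefix
  G='00' vs A='10': no prefix
  G='00' vs H='11': no prefix
  D='01' vs G='00': no prefix
  D='01' vs A='10': no prefix
  D='01' vs H='11': no prefix
  A='10' vs G='00': no prefix
  A='10' vs D='01': no prefix
  A='10' vs H='11': no prefix
  H='11' vs G='00': no prefix
  H='11' vs D='01': no prefix
  H='11' vs A='10': no prefix
No violation found over all pairs.

YES -- this is a valid prefix code. No codeword is a prefix of any other codeword.


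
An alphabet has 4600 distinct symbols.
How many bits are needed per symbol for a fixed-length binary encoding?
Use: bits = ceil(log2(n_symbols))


log2(4600) = 12.1674
Bracket: 2^12 = 4096 < 4600 <= 2^13 = 8192
So ceil(log2(4600)) = 13

bits = ceil(log2(4600)) = ceil(12.1674) = 13 bits


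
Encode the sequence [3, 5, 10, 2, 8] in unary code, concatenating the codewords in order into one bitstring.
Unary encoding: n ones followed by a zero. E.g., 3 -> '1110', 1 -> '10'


Encode each number as n ones followed by a terminating 0:
  3 -> 1110 (4 bits)
  5 -> 111110 (6 bits)
  10 -> 11111111110 (11 bits)
  2 -> 110 (3 bits)
  8 -> 111111110 (9 bits)
Total length = 4 + 6 + 11 + 3 + 9 = 33 bits.

Unary([3, 5, 10, 2, 8]) = 111011111011111111110110111111110 (33 bits)


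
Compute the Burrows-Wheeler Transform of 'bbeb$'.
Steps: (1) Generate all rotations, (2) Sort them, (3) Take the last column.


Rotations (sorted):
  0: $bbeb -> last char: b
  1: b$bbe -> last char: e
  2: bbeb$ -> last char: $
  3: beb$b -> last char: b
  4: eb$bb -> last char: b


BWT = be$bb


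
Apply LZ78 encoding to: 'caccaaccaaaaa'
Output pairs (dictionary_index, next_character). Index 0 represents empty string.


LZ78 encoding steps:
Dictionary: {0: ''}
Step 1: w='' (idx 0), next='c' -> output (0, 'c'), add 'c' as idx 1
Step 2: w='' (idx 0), next='a' -> output (0, 'a'), add 'a' as idx 2
Step 3: w='c' (idx 1), next='c' -> output (1, 'c'), add 'cc' as idx 3
Step 4: w='a' (idx 2), next='a' -> output (2, 'a'), add 'aa' as idx 4
Step 5: w='cc' (idx 3), next='a' -> output (3, 'a'), add 'cca' as idx 5
Step 6: w='aa' (idx 4), next='a' -> output (4, 'a'), add 'aaa' as idx 6
Step 7: w='a' (idx 2), end of input -> output (2, '')


Encoded: [(0, 'c'), (0, 'a'), (1, 'c'), (2, 'a'), (3, 'a'), (4, 'a'), (2, '')]


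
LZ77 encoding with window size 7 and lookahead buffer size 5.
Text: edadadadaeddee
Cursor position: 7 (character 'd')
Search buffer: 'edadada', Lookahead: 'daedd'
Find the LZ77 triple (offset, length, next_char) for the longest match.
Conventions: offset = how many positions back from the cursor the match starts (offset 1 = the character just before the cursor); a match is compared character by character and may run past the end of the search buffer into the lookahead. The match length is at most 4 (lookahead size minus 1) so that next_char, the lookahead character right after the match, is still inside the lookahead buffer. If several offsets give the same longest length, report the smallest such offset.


Try each offset into the search buffer:
  offset=1 (pos 6, char 'a'): match length 0
  offset=2 (pos 5, char 'd'): match length 2
  offset=3 (pos 4, char 'a'): match length 0
  offset=4 (pos 3, char 'd'): match length 2
  offset=5 (pos 2, char 'a'): match length 0
  offset=6 (pos 1, char 'd'): match length 2
  offset=7 (pos 0, char 'e'): match length 0
Longest match has length 2, found at offsets 2, 4, 6; take the smallest, offset 2.
next_char = character at position 7 + 2 = 9 -> 'e'

Best match: offset=2, length=2 (matching 'da' starting at position 5)
LZ77 triple: (2, 2, 'e')


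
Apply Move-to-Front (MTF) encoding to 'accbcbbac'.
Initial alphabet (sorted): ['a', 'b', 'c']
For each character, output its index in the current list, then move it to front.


MTF encoding:
'a': index 0 in ['a', 'b', 'c'] -> ['a', 'b', 'c']
'c': index 2 in ['a', 'b', 'c'] -> ['c', 'a', 'b']
'c': index 0 in ['c', 'a', 'b'] -> ['c', 'a', 'b']
'b': index 2 in ['c', 'a', 'b'] -> ['b', 'c', 'a']
'c': index 1 in ['b', 'c', 'a'] -> ['c', 'b', 'a']
'b': index 1 in ['c', 'b', 'a'] -> ['b', 'c', 'a']
'b': index 0 in ['b', 'c', 'a'] -> ['b', 'c', 'a']
'a': index 2 in ['b', 'c', 'a'] -> ['a', 'b', 'c']
'c': index 2 in ['a', 'b', 'c'] -> ['c', 'a', 'b']


Output: [0, 2, 0, 2, 1, 1, 0, 2, 2]


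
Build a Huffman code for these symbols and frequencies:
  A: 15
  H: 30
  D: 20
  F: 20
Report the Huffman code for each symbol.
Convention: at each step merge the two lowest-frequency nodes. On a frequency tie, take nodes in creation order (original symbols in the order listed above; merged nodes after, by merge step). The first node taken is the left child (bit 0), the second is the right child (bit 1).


Huffman tree construction:
Step 1: Merge A(15) + D(20) = 35
Step 2: Merge F(20) + H(30) = 50
Step 3: Merge (A+D)(35) + (F+H)(50) = 85
Read each symbol's code off the tree from the root (left child = 0, right child = 1).

Codes:
  A: 00 (length 2)
  H: 11 (length 2)
  D: 01 (length 2)
  F: 10 (length 2)
Average code length: 170/85 = 2.0000 bits/symbol


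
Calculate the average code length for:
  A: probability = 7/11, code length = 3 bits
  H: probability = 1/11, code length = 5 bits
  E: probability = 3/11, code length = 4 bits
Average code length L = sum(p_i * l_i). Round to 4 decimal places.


Weighted contributions p_i * l_i:
  A: (7/11) * 3 = 21/11
  H: (1/11) * 5 = 5/11
  E: (3/11) * 4 = 12/11
Sum = (21 + 5 + 12)/11 = 38/11

L = 38/11 = 3.4545 bits/symbol


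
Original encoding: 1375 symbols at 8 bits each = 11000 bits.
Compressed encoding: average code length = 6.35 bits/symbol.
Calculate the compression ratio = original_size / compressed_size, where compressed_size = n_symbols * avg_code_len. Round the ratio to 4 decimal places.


original_size = n_symbols * orig_bits = 1375 * 8 = 11000 bits
compressed_size = n_symbols * avg_code_len = 1375 * 6.35 = 8731.25 bits
ratio = original_size / compressed_size = 11000 / 8731.25 = 1.2598

Compression ratio = 1.2598


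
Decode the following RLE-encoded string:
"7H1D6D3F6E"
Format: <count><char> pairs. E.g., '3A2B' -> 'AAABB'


Expanding each <count><char> pair:
  7H -> 'HHHHHHH'
  1D -> 'D'
  6D -> 'DDDDDD'
  3F -> 'FFF'
  6E -> 'EEEEEE'

Decoded = HHHHHHHDDDDDDDFFFEEEEEE


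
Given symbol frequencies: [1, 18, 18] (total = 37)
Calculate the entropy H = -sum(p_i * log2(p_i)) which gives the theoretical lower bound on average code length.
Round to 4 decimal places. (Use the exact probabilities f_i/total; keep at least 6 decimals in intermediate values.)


Per-symbol terms -p_i * log2(p_i) with p_i = f_i/37:
  p = 1/37 = 0.027027: log2(p) = -5.209453, -p*log2(p) = 0.140796
  p = 18/37 = 0.486486: log2(p) = -1.039528, -p*log2(p) = 0.505717
  p = 18/37 = 0.486486: log2(p) = -1.039528, -p*log2(p) = 0.505717
H = 0.140796 + 0.505717 + 0.505717 = 1.152230

H = 1.1522 bits/symbol


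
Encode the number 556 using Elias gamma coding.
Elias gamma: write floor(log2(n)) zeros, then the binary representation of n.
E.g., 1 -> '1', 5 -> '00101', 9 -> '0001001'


num_bits = floor(log2(556)) + 1 = 10
leading_zeros = num_bits - 1 = 9
binary(556) = 1000101100

Elias gamma(556) = '000000000' + '1000101100' = 0000000001000101100 (19 bits)


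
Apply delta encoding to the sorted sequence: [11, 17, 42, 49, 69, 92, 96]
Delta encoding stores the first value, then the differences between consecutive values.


First value: 11
Deltas:
  17 - 11 = 6
  42 - 17 = 25
  49 - 42 = 7
  69 - 49 = 20
  92 - 69 = 23
  96 - 92 = 4


Delta encoded: [11, 6, 25, 7, 20, 23, 4]


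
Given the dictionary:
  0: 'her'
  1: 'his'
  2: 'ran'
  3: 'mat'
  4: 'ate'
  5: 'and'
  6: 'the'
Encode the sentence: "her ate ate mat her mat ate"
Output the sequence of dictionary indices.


Look up each word in the dictionary:
  'her' -> 0
  'ate' -> 4
  'ate' -> 4
  'mat' -> 3
  'her' -> 0
  'mat' -> 3
  'ate' -> 4

Encoded: [0, 4, 4, 3, 0, 3, 4]


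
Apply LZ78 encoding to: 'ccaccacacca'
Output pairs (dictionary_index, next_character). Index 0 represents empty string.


LZ78 encoding steps:
Dictionary: {0: ''}
Step 1: w='' (idx 0), next='c' -> output (0, 'c'), add 'c' as idx 1
Step 2: w='c' (idx 1), next='a' -> output (1, 'a'), add 'ca' as idx 2
Step 3: w='c' (idx 1), next='c' -> output (1, 'c'), add 'cc' as idx 3
Step 4: w='' (idx 0), next='a' -> output (0, 'a'), add 'a' as idx 4
Step 5: w='ca' (idx 2), next='c' -> output (2, 'c'), add 'cac' as idx 5
Step 6: w='ca' (idx 2), end of input -> output (2, '')


Encoded: [(0, 'c'), (1, 'a'), (1, 'c'), (0, 'a'), (2, 'c'), (2, '')]


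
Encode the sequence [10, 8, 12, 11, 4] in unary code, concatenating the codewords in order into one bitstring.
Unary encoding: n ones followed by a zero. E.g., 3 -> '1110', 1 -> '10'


Encode each number as n ones followed by a terminating 0:
  10 -> 11111111110 (11 bits)
  8 -> 111111110 (9 bits)
  12 -> 1111111111110 (13 bits)
  11 -> 111111111110 (12 bits)
  4 -> 11110 (5 bits)
Total length = 11 + 9 + 13 + 12 + 5 = 50 bits.

Unary([10, 8, 12, 11, 4]) = 11111111110111111110111111111111011111111111011110 (50 bits)


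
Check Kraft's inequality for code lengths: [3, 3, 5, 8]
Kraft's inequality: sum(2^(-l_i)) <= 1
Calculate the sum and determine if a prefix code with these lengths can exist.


Sum = 2^(-3) + 2^(-3) + 2^(-5) + 2^(-8)
    = 0.125 + 0.125 + 0.03125 + 0.00390625
    = 73/256 = 0.28515625
Since 0.28515625 <= 1, Kraft's inequality IS satisfied.
A prefix code with these lengths CAN exist.

Kraft sum = 0.28515625. Satisfied.


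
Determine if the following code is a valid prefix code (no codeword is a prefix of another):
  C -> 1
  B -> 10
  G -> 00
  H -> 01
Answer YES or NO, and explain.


Checking each pair (does one codeword prefix another?):
  C='1' vs B='10': prefix -- VIOLATION

NO -- this is NOT a valid prefix code. C (1) is a prefix of B (10).


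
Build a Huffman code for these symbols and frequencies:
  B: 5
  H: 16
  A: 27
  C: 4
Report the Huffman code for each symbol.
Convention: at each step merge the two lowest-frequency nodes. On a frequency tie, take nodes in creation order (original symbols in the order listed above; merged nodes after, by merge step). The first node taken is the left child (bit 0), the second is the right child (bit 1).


Huffman tree construction:
Step 1: Merge C(4) + B(5) = 9
Step 2: Merge (C+B)(9) + H(16) = 25
Step 3: Merge ((C+B)+H)(25) + A(27) = 52
Read each symbol's code off the tree from the root (left child = 0, right child = 1).

Codes:
  B: 001 (length 3)
  H: 01 (length 2)
  A: 1 (length 1)
  C: 000 (length 3)
Average code length: 86/52 = 1.6538 bits/symbol


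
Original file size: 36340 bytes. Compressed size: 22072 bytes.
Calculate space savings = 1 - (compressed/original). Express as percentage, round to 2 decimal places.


ratio = compressed/original = 22072/36340 = 0.607375
savings = 1 - ratio = 1 - 0.607375 = 0.392625
as a percentage: 0.392625 * 100 = 39.26%

Space savings = 1 - 22072/36340 = 39.26%


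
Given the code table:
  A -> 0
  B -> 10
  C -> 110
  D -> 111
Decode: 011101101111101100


Decoding:
0 -> A
111 -> D
0 -> A
110 -> C
111 -> D
110 -> C
110 -> C
0 -> A


Result: ADACDCCA


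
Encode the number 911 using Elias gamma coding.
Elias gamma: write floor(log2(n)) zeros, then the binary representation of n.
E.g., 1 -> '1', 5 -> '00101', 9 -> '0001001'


num_bits = floor(log2(911)) + 1 = 10
leading_zeros = num_bits - 1 = 9
binary(911) = 1110001111

Elias gamma(911) = '000000000' + '1110001111' = 0000000001110001111 (19 bits)


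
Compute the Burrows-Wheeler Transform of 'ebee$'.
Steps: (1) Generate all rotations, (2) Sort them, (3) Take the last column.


Rotations (sorted):
  0: $ebee -> last char: e
  1: bee$e -> last char: e
  2: e$ebe -> last char: e
  3: ebee$ -> last char: $
  4: ee$eb -> last char: b


BWT = eee$b


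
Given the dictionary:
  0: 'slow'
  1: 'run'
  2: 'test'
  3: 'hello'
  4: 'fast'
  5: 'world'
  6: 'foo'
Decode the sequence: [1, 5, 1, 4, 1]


Look up each index in the dictionary:
  1 -> 'run'
  5 -> 'world'
  1 -> 'run'
  4 -> 'fast'
  1 -> 'run'

Decoded: "run world run fast run"


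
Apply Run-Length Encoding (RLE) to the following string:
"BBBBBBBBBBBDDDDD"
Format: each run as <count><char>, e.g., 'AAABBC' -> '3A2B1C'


Scanning runs left to right:
  i=0: run of 'B' x 11 -> '11B'
  i=11: run of 'D' x 5 -> '5D'

RLE = 11B5D


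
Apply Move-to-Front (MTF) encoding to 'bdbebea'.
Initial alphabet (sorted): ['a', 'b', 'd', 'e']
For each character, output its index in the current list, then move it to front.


MTF encoding:
'b': index 1 in ['a', 'b', 'd', 'e'] -> ['b', 'a', 'd', 'e']
'd': index 2 in ['b', 'a', 'd', 'e'] -> ['d', 'b', 'a', 'e']
'b': index 1 in ['d', 'b', 'a', 'e'] -> ['b', 'd', 'a', 'e']
'e': index 3 in ['b', 'd', 'a', 'e'] -> ['e', 'b', 'd', 'a']
'b': index 1 in ['e', 'b', 'd', 'a'] -> ['b', 'e', 'd', 'a']
'e': index 1 in ['b', 'e', 'd', 'a'] -> ['e', 'b', 'd', 'a']
'a': index 3 in ['e', 'b', 'd', 'a'] -> ['a', 'e', 'b', 'd']


Output: [1, 2, 1, 3, 1, 1, 3]


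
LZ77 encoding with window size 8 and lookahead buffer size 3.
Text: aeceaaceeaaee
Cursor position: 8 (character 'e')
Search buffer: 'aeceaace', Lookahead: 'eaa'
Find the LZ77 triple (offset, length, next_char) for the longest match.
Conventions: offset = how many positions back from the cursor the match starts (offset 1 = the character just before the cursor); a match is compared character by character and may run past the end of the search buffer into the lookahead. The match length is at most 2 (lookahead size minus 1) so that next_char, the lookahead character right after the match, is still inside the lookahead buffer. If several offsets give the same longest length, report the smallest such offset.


Try each offset into the search buffer:
  offset=1 (pos 7, char 'e'): match length 1
  offset=2 (pos 6, char 'c'): match length 0
  offset=3 (pos 5, char 'a'): match length 0
  offset=4 (pos 4, char 'a'): match length 0
  offset=5 (pos 3, char 'e'): match length 2
  offset=6 (pos 2, char 'c'): match length 0
  offset=7 (pos 1, char 'e'): match length 1
  offset=8 (pos 0, char 'a'): match length 0
Longest match has length 2 at offset 5.
next_char = character at position 8 + 2 = 10 -> 'a'

Best match: offset=5, length=2 (matching 'ea' starting at position 3)
LZ77 triple: (5, 2, 'a')


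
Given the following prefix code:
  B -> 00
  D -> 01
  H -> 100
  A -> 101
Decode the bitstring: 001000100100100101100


Decoding step by step:
Bits 00 -> B
Bits 100 -> H
Bits 01 -> D
Bits 00 -> B
Bits 100 -> H
Bits 100 -> H
Bits 101 -> A
Bits 100 -> H


Decoded message: BHDBHHAH


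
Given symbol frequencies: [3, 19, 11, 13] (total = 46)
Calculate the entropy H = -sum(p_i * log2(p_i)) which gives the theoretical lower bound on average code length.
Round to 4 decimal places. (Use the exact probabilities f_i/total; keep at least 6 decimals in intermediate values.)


Per-symbol terms -p_i * log2(p_i) with p_i = f_i/46:
  p = 3/46 = 0.065217: log2(p) = -3.938599, -p*log2(p) = 0.256865
  p = 19/46 = 0.413043: log2(p) = -1.275634, -p*log2(p) = 0.526892
  p = 11/46 = 0.239130: log2(p) = -2.064130, -p*log2(p) = 0.493596
  p = 13/46 = 0.282609: log2(p) = -1.823122, -p*log2(p) = 0.515230
H = 0.256865 + 0.526892 + 0.493596 + 0.515230 = 1.792583

H = 1.7926 bits/symbol


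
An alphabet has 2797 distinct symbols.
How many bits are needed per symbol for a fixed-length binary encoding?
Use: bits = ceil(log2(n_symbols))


log2(2797) = 11.4497
Bracket: 2^11 = 2048 < 2797 <= 2^12 = 4096
So ceil(log2(2797)) = 12

bits = ceil(log2(2797)) = ceil(11.4497) = 12 bits


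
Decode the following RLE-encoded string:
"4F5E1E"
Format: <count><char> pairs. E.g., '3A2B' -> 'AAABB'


Expanding each <count><char> pair:
  4F -> 'FFFF'
  5E -> 'EEEEE'
  1E -> 'E'

Decoded = FFFFEEEEEE


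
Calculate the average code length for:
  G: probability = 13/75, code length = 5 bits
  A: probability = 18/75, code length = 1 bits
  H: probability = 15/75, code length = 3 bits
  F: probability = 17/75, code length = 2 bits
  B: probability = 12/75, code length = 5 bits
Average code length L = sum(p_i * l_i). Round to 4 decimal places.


Weighted contributions p_i * l_i:
  G: (13/75) * 5 = 65/75
  A: (18/75) * 1 = 18/75
  H: (15/75) * 3 = 45/75
  F: (17/75) * 2 = 34/75
  B: (12/75) * 5 = 60/75
Sum = (65 + 18 + 45 + 34 + 60)/75 = 222/75

L = 222/75 = 2.9600 bits/symbol


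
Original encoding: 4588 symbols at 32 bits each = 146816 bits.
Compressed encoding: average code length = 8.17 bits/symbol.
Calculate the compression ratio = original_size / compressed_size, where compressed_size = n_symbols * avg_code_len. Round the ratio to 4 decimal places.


original_size = n_symbols * orig_bits = 4588 * 32 = 146816 bits
compressed_size = n_symbols * avg_code_len = 4588 * 8.17 = 37483.96 bits
ratio = original_size / compressed_size = 146816 / 37483.96 = 3.9168

Compression ratio = 3.9168


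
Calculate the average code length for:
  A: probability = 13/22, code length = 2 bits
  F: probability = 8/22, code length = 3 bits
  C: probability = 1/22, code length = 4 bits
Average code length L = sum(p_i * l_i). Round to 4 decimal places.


Weighted contributions p_i * l_i:
  A: (13/22) * 2 = 26/22
  F: (8/22) * 3 = 24/22
  C: (1/22) * 4 = 4/22
Sum = (26 + 24 + 4)/22 = 54/22

L = 54/22 = 2.4545 bits/symbol


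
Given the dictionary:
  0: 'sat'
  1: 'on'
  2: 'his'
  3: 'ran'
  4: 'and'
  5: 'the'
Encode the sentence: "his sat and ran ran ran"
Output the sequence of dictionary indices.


Look up each word in the dictionary:
  'his' -> 2
  'sat' -> 0
  'and' -> 4
  'ran' -> 3
  'ran' -> 3
  'ran' -> 3

Encoded: [2, 0, 4, 3, 3, 3]


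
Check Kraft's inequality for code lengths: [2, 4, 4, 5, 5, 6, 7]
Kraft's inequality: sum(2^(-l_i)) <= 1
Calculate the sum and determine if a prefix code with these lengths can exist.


Sum = 2^(-2) + 2^(-4) + 2^(-4) + 2^(-5) + 2^(-5) + 2^(-6) + 2^(-7)
    = 0.25 + 0.0625 + 0.0625 + 0.03125 + 0.03125 + 0.015625 + 0.0078125
    = 59/128 = 0.4609375
Since 0.4609375 <= 1, Kraft's inequality IS satisfied.
A prefix code with these lengths CAN exist.

Kraft sum = 0.4609375. Satisfied.
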